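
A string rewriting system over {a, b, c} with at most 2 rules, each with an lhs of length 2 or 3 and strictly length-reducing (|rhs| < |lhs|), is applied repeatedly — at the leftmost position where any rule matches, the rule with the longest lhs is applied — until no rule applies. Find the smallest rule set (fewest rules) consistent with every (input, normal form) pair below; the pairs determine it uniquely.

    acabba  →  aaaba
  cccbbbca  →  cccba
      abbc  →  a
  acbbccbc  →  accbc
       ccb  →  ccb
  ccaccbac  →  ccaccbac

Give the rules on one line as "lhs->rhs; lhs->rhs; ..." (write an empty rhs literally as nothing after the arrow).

bbc->; cab->aa

  | acabba => aaaba
  | cccbbbca => cccba
  | abbc => a
  | acbbccbc => accbc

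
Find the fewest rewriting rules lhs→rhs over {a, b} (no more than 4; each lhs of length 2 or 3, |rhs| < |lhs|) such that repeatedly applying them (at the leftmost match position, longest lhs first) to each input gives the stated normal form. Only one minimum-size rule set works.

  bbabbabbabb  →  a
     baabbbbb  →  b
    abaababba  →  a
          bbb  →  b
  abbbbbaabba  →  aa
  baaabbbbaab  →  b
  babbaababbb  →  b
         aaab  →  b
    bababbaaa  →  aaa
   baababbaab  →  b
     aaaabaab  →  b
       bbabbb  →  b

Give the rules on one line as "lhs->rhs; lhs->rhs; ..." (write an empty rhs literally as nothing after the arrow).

  | bbabbabbabb => aabbabbabb => aabbabb => aabb => a
  | baabbbbb => aabbbbb => abbb => b
  | abaababba => baababba => aababba => ababba => babba => abba => a
  | bbb => ab => b

ab->b; abb->; ba->a; bb->a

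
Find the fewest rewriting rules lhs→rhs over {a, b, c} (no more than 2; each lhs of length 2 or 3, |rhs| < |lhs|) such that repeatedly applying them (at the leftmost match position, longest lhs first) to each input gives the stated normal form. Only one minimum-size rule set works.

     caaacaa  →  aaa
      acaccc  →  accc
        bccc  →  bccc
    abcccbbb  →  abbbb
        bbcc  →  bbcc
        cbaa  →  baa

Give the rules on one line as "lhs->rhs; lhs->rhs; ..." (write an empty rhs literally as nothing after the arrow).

ca->; cb->b

  | caaacaa => aacaa => aaa
  | acaccc => accc
  | bccc
  | abcccbbb => abccbbb => abcbbb => abbbb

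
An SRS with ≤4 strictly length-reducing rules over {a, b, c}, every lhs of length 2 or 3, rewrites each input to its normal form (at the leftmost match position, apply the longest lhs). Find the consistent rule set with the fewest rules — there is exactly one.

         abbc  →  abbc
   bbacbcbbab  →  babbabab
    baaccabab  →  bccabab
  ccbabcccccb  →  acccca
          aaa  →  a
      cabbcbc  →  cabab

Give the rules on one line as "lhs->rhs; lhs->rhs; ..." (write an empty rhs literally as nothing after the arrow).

aa->; bac->ab; cb->a

  | abbc
  | bbacbcbbab => babbcbbab => babbabab
  | baaccabab => bccabab
  | ccbabcccccb => caabcccccb => cbcccccb => acccccb => acccca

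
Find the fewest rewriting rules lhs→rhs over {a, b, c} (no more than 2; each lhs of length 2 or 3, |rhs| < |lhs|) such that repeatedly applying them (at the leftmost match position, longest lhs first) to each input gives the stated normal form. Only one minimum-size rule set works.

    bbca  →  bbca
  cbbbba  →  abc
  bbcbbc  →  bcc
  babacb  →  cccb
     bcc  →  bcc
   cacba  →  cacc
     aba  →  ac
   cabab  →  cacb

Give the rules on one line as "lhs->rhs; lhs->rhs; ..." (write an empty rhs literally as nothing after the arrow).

ba->c; cbb->a

  | bbca
  | cbbbba => abba => abc
  | bbcbbc => bbac => bcc
  | babacb => cbacb => cccb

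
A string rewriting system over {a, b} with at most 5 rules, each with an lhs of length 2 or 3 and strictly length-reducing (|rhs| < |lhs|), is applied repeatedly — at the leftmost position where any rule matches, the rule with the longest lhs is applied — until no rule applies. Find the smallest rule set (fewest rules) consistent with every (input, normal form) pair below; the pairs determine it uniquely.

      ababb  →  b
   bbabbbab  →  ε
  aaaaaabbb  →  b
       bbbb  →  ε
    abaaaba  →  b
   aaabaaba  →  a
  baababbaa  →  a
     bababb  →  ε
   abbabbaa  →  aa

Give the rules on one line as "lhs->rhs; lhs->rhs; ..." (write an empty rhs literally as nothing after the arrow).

ab->b; aba->b; baa->a; bb->

  | ababb => bbb => b
  | bbabbbab => abbbab => bbbab => bab => bb => ε
  | aaaaaabbb => aaaaabbb => aaaabbb => aaabbb => aabbb => abbb => bbb => b
  | bbbb => bb => ε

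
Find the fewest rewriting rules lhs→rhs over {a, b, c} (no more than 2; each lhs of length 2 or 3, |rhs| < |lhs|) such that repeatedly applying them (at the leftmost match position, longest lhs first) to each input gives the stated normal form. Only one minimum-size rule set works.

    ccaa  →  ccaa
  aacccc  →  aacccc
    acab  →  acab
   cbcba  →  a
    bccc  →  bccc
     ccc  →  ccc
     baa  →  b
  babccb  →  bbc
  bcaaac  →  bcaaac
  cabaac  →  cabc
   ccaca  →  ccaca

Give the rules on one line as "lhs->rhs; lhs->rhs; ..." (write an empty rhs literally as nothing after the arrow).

ba->b; cb->

  | ccaa
  | aacccc
  | acab
  | cbcba => cba => a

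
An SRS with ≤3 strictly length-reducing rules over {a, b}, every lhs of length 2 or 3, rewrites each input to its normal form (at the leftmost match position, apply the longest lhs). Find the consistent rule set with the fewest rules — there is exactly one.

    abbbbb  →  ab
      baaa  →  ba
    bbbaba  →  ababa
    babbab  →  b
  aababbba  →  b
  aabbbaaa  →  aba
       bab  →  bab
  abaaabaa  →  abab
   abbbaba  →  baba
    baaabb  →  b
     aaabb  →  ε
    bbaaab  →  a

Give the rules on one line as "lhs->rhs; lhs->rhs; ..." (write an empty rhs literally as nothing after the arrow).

  | abbbbb => aabbb => bbb => ab
  | baaa => ba
  | bbbaba => ababa
  | babbab => babb => baa => b

aa->; bb->a; bba->b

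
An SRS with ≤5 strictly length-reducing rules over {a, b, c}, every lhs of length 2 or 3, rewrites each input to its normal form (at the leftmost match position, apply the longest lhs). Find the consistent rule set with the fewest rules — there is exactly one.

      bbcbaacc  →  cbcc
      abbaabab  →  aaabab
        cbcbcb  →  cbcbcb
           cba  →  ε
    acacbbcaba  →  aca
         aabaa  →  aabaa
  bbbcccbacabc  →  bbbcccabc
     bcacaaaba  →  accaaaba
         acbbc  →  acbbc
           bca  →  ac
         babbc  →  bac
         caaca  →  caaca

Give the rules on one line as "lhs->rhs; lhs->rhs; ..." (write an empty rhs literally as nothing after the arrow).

  | bbcbaacc => bbacc => cbcc
  | abbaabab => aaabab
  | cbcbcb
  | cba => ε

abb->a; bba->cb; bca->ac; cba->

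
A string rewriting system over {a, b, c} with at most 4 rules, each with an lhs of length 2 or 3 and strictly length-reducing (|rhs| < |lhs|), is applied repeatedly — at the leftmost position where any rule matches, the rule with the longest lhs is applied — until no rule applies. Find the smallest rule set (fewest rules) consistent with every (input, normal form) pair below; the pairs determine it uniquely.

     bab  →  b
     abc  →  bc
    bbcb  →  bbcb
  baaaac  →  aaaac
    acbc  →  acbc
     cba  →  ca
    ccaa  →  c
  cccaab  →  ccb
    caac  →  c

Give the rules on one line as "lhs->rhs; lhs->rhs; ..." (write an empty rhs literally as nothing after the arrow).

ab->b; ba->a; caa->

  | bab => ab => b
  | abc => bc
  | bbcb
  | baaaac => aaaac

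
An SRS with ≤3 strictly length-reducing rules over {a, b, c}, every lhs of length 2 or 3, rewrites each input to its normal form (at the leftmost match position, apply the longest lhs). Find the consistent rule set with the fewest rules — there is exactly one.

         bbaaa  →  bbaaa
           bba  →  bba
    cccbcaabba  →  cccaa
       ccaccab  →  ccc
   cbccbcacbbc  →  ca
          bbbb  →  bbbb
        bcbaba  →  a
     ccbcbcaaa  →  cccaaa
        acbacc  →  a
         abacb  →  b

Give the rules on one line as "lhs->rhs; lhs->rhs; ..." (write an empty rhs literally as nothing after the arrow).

  | bbaaa
  | bba
  | cccbcaabba => cccaaabba => cccaaba => cccaa
  | ccaccab => cccab => ccc

ab->; ac->; bc->a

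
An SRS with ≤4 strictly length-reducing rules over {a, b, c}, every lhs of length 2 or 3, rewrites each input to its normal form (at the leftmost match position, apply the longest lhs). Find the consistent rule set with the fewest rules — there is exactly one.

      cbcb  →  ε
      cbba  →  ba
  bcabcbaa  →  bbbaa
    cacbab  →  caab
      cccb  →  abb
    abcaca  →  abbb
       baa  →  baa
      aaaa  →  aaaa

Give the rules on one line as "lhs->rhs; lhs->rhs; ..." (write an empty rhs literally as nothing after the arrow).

bca->bb; cb->; ccc->ab

  | cbcb => cb => ε
  | cbba => ba
  | bcabcbaa => bbbcbaa => bbbaa
  | cacbab => caab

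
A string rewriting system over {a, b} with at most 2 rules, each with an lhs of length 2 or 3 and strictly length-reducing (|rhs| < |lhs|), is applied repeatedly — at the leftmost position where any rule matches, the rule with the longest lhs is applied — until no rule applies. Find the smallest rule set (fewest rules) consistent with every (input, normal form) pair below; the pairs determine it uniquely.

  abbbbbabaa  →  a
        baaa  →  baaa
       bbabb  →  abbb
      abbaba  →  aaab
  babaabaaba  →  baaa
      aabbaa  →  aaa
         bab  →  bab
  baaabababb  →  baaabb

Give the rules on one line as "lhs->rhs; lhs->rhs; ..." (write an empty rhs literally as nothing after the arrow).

  | abbbbbabaa => abbbabbaa => ababbbaa => abbbaa => ababa => aba => a
  | baaa
  | bbabb => abbb
  | abbaba => aabba => aaab

aba->a; bba->ab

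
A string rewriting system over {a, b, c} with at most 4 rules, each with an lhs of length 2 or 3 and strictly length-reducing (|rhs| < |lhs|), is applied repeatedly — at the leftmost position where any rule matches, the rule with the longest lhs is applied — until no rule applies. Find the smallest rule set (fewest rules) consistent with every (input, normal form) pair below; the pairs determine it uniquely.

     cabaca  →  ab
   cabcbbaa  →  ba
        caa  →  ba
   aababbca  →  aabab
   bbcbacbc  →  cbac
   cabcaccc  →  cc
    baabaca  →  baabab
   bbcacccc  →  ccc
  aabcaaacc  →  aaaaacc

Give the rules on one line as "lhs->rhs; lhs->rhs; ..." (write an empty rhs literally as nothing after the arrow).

bb->; bc->; ca->b

  | cabaca => bbaca => aca => ab
  | cabcbbaa => bbcbbaa => cbbaa => caa => ba
  | caa => ba
  | aababbca => aabaca => aabab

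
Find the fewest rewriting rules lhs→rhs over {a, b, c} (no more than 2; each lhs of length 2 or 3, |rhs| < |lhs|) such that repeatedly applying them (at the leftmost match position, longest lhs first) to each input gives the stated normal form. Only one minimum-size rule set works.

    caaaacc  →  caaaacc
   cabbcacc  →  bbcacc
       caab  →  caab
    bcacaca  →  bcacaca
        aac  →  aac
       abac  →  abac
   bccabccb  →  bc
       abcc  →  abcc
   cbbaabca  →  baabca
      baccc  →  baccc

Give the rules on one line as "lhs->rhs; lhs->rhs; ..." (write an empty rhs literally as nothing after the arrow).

cab->b; cb->

  | caaaacc
  | cabbcacc => bbcacc
  | caab
  | bcacaca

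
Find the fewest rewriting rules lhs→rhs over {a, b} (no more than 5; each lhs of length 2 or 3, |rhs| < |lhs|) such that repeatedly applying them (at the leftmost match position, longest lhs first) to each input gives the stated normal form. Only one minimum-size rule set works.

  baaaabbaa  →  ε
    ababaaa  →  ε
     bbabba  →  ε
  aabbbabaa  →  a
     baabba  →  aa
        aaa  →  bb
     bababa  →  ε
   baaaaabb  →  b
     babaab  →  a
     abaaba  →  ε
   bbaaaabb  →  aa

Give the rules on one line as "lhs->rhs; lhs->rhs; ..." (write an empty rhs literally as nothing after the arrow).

  | baaaabbaa => aaabbaa => bbbbaa => bbaa => ba => ε
  | ababaaa => aabaaa => aaaaa => bbaa => ba => ε
  | bbabba => bbba => ba => ε
  | aabbbabaa => aabbabaa => aababaa => aaabaa => bbbaa => baa => a

aaa->bb; ab->a; ba->; bbb->b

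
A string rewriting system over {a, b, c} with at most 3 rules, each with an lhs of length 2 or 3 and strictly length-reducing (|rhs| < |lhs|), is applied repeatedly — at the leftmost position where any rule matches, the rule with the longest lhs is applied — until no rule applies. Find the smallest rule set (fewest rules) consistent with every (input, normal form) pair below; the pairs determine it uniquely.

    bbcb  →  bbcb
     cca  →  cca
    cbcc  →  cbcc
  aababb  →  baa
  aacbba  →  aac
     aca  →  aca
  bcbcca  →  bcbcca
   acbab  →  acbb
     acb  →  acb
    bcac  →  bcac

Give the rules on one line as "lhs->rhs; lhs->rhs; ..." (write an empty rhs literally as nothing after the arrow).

ab->b; abb->aa; bba->

  | bbcb
  | cca
  | cbcc
  | aababb => ababb => babb => baa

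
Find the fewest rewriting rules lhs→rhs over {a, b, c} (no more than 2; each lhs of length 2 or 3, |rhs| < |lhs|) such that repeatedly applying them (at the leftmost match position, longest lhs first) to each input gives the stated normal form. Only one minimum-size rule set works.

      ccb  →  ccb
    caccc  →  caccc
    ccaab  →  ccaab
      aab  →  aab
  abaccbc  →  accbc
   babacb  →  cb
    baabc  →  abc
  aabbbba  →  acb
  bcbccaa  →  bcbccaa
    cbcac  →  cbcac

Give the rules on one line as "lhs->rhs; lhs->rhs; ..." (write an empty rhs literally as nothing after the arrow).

abb->c; ba->

  | ccb
  | caccc
  | ccaab
  | aab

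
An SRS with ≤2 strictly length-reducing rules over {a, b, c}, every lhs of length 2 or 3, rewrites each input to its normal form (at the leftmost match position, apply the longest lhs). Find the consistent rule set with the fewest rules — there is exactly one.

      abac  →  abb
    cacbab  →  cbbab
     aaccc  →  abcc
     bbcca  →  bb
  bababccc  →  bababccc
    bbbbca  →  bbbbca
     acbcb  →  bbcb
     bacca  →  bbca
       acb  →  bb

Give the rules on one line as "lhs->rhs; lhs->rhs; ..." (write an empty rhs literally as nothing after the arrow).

ac->b; cca->

  | abac => abb
  | cacbab => cbbab
  | aaccc => abcc
  | bbcca => bb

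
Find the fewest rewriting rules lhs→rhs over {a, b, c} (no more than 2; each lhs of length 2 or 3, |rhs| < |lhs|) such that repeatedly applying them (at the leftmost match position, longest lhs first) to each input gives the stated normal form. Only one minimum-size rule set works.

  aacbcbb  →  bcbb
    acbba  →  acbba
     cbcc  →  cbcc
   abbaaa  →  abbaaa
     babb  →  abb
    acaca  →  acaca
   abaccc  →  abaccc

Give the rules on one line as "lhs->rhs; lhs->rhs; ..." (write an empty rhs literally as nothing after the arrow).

  | aacbcbb => bcbb
  | acbba
  | cbcc
  | abbaaa

aac->; bab->ab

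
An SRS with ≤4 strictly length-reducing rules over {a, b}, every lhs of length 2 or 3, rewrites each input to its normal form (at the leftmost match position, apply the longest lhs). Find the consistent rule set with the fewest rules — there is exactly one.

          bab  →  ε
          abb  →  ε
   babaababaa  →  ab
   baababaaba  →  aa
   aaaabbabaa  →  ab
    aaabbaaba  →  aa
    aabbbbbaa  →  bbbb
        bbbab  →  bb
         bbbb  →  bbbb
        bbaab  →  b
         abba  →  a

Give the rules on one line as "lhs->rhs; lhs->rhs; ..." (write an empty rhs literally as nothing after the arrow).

aab->; abb->; ba->b; bab->

  | bab => ε
  | abb => ε
  | babaababaa => aababaa => abaa => aba => ab
  | baababaaba => bababaaba => abaaba => ababa => aa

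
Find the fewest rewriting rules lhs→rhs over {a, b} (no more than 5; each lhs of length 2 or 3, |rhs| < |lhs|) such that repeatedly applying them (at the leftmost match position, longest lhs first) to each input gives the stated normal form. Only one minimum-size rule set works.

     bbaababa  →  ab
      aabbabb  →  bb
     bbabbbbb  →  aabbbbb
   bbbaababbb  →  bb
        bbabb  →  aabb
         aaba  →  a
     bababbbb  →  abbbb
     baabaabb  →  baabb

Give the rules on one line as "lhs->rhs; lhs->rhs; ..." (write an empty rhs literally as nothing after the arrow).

aaa->ab; aba->; bab->; bba->aa

  | bbaababa => aaababa => abbaba => aaaba => abba => aaa => ab
  | aabbabb => aaaabb => ababb => bb
  | bbabbbbb => aabbbbb
  | bbbaababbb => baaababbb => babbabbb => babbb => bb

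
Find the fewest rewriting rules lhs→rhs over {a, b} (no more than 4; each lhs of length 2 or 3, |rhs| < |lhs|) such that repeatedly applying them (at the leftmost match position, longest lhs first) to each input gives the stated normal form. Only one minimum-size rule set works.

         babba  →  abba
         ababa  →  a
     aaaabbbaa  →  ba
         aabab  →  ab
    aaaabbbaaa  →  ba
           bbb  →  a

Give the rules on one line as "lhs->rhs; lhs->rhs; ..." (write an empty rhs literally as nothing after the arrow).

  | babba => abba
  | ababa => aaba => a
  | aaaabbbaa => aabbaa => baa => ba
  | aabab => ab

aab->; baa->ba; bab->ab; bbb->a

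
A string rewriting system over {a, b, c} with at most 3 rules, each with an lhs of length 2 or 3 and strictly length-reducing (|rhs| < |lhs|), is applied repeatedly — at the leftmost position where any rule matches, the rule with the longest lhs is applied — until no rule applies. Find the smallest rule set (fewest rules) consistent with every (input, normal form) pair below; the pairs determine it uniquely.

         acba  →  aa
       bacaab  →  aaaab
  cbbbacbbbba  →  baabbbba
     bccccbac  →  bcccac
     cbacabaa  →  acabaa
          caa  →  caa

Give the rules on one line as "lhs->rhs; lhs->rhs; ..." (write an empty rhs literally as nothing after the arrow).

  | acba => aa
  | bacaab => aaaab
  | cbbbacbbbba => bbacbbbba => baabbbba
  | bccccbac => bcccac

bac->aa; cb->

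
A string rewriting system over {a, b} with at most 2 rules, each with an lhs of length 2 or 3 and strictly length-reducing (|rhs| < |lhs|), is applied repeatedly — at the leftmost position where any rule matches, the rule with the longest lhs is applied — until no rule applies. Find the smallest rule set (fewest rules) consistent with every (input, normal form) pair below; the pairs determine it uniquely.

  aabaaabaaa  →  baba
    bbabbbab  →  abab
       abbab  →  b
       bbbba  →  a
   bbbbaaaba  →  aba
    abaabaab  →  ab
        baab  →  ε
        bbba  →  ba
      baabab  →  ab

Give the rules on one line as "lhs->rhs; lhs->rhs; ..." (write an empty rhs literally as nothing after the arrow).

  | aabaaabaaa => baaabaaa => babaaa => baba
  | bbabbbab => abbbab => abab
  | abbab => aab => b
  | bbbba => bba => a

aa->; bb->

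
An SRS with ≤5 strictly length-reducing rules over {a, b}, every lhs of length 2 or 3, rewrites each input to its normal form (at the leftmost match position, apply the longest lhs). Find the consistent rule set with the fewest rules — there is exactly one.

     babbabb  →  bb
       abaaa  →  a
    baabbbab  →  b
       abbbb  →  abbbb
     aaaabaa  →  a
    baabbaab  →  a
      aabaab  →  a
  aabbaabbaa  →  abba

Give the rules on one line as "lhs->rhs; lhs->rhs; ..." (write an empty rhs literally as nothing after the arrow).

  | babbabb => ababb => bb
  | abaaa => aa => a
  | baabbbab => babbab => abab => b
  | abbbb

aa->a; aab->a; aba->; bab->a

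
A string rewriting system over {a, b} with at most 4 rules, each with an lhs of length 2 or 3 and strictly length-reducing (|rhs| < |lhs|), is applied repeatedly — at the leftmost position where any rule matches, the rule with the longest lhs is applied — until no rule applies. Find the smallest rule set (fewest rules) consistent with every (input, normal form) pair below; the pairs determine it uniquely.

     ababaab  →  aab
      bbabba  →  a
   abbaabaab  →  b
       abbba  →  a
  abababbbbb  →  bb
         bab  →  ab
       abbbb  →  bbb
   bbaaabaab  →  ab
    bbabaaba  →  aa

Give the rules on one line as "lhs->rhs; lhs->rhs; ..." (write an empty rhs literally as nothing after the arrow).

abb->b; ba->a; baa->

  | ababaab => aabaab => aab
  | bbabba => babba => abba => ba => a
  | abbaabaab => baabaab => baab => b
  | abbba => bba => ba => a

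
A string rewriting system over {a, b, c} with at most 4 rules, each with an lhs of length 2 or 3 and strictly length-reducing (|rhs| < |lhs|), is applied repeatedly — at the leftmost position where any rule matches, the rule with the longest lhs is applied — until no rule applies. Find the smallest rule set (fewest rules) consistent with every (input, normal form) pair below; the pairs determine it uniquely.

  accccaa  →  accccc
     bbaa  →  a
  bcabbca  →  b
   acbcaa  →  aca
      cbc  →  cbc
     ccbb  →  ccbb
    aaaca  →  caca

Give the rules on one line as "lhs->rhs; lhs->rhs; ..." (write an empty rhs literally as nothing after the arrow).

aa->c; bba->; bca->

  | accccaa => accccc
  | bbaa => a
  | bcabbca => bbca => b
  | acbcaa => aca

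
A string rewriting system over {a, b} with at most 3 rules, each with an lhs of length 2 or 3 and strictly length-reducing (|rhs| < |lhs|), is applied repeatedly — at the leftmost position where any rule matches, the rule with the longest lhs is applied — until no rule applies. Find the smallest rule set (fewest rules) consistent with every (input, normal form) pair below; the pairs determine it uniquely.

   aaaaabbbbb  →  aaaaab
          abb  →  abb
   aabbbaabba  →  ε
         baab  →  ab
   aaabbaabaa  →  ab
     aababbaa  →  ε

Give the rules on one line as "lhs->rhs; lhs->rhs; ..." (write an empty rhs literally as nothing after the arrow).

aba->b; ba->; bbb->b

  | aaaaabbbbb => aaaaabbb => aaaaab
  | abb
  | aabbbaabba => aabaabba => ababba => bbba => ba => ε
  | baab => ab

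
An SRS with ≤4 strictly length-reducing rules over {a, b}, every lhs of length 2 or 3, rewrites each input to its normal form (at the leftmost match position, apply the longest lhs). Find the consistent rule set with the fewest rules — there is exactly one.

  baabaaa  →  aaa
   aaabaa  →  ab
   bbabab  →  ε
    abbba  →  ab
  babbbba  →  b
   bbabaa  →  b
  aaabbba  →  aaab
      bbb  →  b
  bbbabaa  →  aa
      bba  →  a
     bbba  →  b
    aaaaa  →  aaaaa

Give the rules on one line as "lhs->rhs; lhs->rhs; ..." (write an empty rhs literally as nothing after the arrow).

aba->b; abb->aa; ba->b; bb->

  | baabaaa => babaaa => bbaaa => aaa
  | aaabaa => aaba => ab
  | bbabab => abab => bb => ε
  | abbba => aaba => ab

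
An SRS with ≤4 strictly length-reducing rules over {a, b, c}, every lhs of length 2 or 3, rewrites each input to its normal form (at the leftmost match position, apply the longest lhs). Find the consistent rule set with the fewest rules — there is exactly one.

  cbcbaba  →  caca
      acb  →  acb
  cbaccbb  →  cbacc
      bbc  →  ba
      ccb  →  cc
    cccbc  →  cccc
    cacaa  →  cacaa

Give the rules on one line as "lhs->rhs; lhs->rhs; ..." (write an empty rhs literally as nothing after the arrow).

bab->c; bc->a; ccb->cc

  | cbcbaba => cababa => caca
  | acb
  | cbaccbb => cbaccb => cbacc
  | bbc => ba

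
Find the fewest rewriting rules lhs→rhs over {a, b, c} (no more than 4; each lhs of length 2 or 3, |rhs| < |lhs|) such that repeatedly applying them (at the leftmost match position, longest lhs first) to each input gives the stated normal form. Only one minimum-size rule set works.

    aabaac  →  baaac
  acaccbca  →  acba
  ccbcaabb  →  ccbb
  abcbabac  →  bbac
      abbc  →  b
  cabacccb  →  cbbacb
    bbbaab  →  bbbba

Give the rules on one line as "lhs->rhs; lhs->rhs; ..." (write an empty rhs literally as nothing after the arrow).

  | aabaac => baaac
  | acaccbca => acbabca => acbbca => acba
  | ccbcaabb => ccaabb => ccbab => ccbb
  | abcbabac => bcbabac => babac => bbac

aab->ba; ab->b; acc->ba; bc->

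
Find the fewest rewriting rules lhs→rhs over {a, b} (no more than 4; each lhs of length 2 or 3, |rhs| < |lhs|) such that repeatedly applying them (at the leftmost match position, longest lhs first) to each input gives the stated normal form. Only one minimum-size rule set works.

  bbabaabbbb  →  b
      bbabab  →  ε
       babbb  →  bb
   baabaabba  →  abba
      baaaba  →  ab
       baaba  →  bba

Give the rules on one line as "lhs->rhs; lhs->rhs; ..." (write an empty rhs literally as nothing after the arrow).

aab->; aba->bb; baa->b; bbb->ab

  | bbabaabbbb => bbbbabbbb => abbabbbb => abbaabb => abbbb => aabb => b
  | bbabab => bbbbb => abbb => aab => ε
  | babbb => baab => bb
  | baabaabba => bbaabba => bbbba => abba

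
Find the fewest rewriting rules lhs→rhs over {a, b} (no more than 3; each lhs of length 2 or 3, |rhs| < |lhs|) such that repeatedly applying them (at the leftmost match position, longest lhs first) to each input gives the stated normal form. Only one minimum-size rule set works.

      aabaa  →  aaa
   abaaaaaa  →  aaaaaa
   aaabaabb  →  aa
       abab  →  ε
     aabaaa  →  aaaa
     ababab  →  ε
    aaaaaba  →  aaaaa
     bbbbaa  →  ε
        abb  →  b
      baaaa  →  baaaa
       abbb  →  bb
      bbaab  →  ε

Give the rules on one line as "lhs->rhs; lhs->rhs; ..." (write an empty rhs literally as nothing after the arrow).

  | aabaa => aaa
  | abaaaaaa => aaaaaa
  | aaabaabb => aaaabb => aaab => aa
  | abab => ab => ε

ab->; bba->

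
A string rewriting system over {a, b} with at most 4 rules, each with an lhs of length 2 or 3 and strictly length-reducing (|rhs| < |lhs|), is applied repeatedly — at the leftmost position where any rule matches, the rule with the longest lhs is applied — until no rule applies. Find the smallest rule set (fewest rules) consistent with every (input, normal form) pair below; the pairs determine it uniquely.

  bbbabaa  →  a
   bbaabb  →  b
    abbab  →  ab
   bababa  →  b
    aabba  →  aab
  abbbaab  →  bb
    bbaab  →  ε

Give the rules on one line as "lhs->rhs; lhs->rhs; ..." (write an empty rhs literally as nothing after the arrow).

aba->b; ba->; bab->; bbb->bb

  | bbbabaa => bbabaa => baa => a
  | bbaabb => babb => b
  | abbab => ab
  | bababa => aba => b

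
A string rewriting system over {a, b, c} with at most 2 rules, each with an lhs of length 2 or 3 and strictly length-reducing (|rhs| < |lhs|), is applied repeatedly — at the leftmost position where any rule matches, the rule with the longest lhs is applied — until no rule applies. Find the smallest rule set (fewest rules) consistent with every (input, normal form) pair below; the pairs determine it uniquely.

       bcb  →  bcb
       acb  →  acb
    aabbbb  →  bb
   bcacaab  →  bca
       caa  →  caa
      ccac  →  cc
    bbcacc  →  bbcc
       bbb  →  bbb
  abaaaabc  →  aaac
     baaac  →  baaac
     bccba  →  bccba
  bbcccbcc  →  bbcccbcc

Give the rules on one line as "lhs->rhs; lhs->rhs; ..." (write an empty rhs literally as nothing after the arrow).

  | bcb
  | acb
  | aabbbb => abbb => bb
  | bcacaab => bcaab => bca

ab->; cac->c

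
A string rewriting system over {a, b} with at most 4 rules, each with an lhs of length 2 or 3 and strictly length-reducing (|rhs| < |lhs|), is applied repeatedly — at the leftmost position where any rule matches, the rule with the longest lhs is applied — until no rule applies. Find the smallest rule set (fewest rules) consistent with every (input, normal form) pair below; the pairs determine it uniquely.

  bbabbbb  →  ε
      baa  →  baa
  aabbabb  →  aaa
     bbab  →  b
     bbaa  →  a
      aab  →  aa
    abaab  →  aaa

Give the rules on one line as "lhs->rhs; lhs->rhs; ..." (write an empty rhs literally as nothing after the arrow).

ab->a; bb->; bba->

  | bbabbbb => bbbb => bb => ε
  | baa
  | aabbabb => aababb => aaabb => aaab => aaa
  | bbab => b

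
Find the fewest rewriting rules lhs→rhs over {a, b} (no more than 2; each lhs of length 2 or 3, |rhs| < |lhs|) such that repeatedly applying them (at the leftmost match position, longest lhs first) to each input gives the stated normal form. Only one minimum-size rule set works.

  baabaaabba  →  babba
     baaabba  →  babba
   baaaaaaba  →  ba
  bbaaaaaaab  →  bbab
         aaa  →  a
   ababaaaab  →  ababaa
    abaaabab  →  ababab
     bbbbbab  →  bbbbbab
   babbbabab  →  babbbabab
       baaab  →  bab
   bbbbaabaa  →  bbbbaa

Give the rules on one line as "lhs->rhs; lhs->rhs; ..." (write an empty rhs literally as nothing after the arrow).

  | baabaaabba => baaaaabba => baaabba => babba
  | baaabba => babba
  | baaaaaaba => baaaaba => baaba => baaa => ba
  | bbaaaaaaab => bbaaaaab => bbaaab => bbab

aaa->a; aab->aa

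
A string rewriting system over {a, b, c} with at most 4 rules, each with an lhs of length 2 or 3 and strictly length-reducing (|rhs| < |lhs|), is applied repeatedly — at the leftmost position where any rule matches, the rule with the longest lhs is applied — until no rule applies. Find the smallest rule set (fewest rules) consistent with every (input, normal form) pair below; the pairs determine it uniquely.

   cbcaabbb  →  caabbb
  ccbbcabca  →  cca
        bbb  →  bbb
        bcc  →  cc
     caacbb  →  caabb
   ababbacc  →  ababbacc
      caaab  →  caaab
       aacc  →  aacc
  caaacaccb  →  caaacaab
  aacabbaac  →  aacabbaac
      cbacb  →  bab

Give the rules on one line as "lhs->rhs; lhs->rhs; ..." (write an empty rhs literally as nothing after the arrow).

  | cbcaabbb => bcaabbb => caabbb
  | ccbbcabca => abbcabca => abcabca => cabca => cca
  | bbb
  | bcc => cc

abc->c; bc->c; cb->b; ccb->ab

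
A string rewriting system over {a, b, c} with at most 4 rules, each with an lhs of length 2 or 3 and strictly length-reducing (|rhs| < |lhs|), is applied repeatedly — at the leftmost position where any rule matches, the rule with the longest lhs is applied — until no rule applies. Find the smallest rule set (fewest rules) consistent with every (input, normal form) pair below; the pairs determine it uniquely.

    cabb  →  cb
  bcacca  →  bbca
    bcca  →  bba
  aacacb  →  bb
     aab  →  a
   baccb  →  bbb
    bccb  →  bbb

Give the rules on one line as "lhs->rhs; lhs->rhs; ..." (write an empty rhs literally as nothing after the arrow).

  | cabb => cb
  | bcacca => bccca => bbca
  | bcca => bba
  | aacacb => acacb => cacb => ccb => bb

ab->; ac->c; cc->b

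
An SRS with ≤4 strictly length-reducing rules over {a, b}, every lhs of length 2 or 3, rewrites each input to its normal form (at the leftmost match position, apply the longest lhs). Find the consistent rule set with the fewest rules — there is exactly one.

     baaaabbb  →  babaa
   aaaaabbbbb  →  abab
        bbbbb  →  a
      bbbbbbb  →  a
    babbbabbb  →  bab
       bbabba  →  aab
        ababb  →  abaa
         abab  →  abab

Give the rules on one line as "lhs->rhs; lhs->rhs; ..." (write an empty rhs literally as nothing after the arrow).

aaa->ab; bb->a; bba->ab; bbb->bb

  | baaaabbb => bababbb => bababb => babaa
  | aaaaabbbbb => abaabbbbb => abaabbbb => abaabbb => abaabb => abaaa => abab
  | bbbbb => bbbb => bbb => bb => a
  | bbbbbbb => bbbbbb => bbbbb => bbbb => bbb => bb => a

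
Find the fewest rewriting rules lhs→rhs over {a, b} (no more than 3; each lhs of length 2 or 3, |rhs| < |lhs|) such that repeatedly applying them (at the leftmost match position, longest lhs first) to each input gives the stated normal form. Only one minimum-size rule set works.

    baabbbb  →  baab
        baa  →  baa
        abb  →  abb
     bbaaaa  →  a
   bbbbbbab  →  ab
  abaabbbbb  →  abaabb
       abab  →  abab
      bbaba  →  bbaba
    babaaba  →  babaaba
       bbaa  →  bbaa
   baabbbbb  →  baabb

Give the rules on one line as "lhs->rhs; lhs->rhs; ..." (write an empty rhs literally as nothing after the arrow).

  | baabbbb => baab
  | baa
  | abb
  | bbaaaa => bbba => a

aaa->b; bbb->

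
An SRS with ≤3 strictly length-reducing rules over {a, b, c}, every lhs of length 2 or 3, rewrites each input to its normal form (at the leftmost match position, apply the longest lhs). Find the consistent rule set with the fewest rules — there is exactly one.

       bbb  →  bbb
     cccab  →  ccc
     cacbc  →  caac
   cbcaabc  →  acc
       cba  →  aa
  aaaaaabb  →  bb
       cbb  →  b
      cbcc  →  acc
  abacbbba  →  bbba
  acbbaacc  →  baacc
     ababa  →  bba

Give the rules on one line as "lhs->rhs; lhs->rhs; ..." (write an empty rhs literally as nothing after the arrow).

  | bbb
  | cccab => ccc
  | cacbc => caac
  | cbcaabc => acaabc => acabc => acc

ab->b; cab->c; cb->a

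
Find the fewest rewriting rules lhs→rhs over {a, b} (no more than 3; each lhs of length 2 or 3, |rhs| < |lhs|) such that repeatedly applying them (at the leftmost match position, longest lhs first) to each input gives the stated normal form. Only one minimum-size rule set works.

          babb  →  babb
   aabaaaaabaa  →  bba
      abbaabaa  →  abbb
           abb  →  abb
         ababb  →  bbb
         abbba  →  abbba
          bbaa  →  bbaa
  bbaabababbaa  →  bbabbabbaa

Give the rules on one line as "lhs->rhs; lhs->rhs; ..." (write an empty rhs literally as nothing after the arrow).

  | babb
  | aabaaaaabaa => abaaaabaa => baaabaa => babaa => bba
  | abbaabaa => abbaba => abbb
  | abb

aaa->a; aba->b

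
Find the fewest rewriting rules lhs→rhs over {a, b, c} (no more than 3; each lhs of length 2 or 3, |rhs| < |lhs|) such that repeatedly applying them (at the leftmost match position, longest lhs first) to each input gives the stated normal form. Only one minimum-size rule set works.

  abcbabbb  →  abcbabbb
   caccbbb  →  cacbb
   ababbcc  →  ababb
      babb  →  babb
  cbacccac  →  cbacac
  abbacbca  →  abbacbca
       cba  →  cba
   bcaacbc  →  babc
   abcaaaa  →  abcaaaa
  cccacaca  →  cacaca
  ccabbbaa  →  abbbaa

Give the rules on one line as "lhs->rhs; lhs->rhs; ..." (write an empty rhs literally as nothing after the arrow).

  | abcbabbb
  | caccbbb => cacbb
  | ababbcc => ababb
  | babb

aac->ca; cc->; ccb->c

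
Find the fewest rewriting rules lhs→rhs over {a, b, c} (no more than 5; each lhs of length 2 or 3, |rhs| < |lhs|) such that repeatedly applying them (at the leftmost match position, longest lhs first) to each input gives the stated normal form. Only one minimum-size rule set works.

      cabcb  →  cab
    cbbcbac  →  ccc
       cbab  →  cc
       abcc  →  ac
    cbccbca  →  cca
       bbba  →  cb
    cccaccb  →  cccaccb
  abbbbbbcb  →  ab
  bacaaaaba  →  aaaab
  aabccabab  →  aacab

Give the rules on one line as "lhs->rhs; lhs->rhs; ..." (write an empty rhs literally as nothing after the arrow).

  | cabcb => cab
  | cbbcbac => cccbac => cccbc => ccc
  | cbab => cbb => cc
  | abcc => ac

abb->ab; ba->b; bb->c; bc->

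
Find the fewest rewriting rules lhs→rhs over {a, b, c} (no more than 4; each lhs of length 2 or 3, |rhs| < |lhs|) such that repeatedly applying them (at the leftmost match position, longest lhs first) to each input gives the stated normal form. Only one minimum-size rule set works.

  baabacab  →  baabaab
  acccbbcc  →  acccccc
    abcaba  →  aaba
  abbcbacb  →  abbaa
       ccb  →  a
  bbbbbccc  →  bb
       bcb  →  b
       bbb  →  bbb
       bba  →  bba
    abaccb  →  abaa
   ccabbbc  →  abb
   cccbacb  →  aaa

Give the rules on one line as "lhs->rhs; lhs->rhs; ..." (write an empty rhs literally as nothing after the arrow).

bc->; ca->a; cb->a; cbb->cc

  | baabacab => baabaab
  | acccbbcc => acccccc
  | abcaba => aaba
  | abbcbacb => abbacb => abbaa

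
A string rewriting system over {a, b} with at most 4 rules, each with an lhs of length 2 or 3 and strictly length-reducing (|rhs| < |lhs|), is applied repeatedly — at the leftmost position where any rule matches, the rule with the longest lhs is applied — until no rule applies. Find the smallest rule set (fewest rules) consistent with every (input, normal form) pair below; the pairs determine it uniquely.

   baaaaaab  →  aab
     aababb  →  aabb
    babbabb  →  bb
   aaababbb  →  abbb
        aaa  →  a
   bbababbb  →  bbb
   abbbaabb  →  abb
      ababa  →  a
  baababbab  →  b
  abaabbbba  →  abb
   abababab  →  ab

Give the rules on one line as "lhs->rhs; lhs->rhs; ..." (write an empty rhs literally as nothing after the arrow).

  | baaaaaab => aaaab => aab
  | aababb => aabb
  | babbabb => bbabb => bb
  | aaababbb => ababbb => abbb

aaa->a; ba->; baa->; bba->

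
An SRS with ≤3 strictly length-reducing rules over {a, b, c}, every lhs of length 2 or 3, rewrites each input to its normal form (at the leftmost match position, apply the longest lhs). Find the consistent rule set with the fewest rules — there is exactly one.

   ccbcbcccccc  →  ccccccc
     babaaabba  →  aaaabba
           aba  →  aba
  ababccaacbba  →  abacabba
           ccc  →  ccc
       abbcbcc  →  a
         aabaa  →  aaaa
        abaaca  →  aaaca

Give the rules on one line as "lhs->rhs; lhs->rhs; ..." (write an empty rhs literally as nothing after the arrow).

acb->b; baa->aa; bc->

  | ccbcbcccccc => ccbcccccc => ccccccc
  | babaaabba => baaaabba => aaaabba
  | aba
  | ababccaacbba => abacaacbba => abacabba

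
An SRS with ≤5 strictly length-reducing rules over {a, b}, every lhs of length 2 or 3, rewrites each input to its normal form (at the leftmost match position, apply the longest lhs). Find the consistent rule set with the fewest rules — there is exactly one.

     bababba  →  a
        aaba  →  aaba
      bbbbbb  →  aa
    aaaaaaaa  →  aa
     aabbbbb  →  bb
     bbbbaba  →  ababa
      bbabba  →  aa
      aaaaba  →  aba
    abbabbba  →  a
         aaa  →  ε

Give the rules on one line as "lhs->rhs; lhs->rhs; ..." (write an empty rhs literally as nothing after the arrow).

  | bababba => babaa => baa => a
  | aaba
  | bbbbbb => abbb => aa
  | aaaaaaaa => aaaaa => aa

aaa->; baa->a; bba->a; bbb->a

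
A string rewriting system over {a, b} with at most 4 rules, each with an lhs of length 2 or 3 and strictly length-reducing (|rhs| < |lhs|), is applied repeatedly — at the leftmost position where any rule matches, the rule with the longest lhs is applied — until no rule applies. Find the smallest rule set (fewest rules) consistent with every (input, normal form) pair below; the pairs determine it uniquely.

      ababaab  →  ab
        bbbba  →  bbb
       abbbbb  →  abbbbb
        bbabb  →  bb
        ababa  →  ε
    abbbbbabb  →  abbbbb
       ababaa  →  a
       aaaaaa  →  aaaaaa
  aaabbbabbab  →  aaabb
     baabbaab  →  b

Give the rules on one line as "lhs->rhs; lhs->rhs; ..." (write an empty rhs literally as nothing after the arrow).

  | ababaab => baab => ab
  | bbbba => bbb
  | abbbbb
  | bbabb => bb

aba->; ba->; bab->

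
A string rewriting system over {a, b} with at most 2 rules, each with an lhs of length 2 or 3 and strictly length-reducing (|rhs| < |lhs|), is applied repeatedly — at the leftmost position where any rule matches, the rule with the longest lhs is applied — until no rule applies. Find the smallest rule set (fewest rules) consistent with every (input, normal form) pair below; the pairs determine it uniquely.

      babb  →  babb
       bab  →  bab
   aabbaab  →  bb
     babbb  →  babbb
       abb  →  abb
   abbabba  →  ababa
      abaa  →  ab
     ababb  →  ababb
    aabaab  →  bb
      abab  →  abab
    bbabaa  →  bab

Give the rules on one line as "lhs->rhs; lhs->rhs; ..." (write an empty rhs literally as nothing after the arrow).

  | babb
  | bab
  | aabbaab => bbaab => baab => bb
  | babbb

aa->; bba->ba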